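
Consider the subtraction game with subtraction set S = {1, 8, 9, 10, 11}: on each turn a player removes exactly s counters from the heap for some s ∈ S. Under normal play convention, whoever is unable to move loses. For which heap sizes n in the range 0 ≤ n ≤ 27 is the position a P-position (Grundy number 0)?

0, 2, 4, 6, 18, 20, 22, 24

G(0) = 0
G(1) = mex{0} = 1
G(2) = mex{1} = 0
G(3) = mex{0} = 1
G(4) = mex{1} = 0
G(5) = mex{0} = 1
G(6) = mex{1} = 0
G(7) = mex{0} = 1
G(8) = mex{1,0} = 2
G(9) = mex{2,1,0} = 3
G(10) = mex{3,0,1,0} = 2
G(11) = mex{2,1,0,1,0} = 3
G(12) = mex{3,0,1,0,1} = 2
G(13) = mex{2,1,0,1,0} = 3
G(14) = mex{3,0,1,0,1} = 2
G(15) = mex{2,1,0,1,0} = 3
G(16) = mex{3,2,1,0,1} = 4
G(17) = mex{4,3,2,1,0} = 5
G(18) = mex{5,2,3,2,1} = 0
G(19) = mex{0,3,2,3,2} = 1
G(20) = mex{1,2,3,2,3} = 0
G(21) = mex{0,3,2,3,2} = 1
G(22) = mex{1,2,3,2,3} = 0
G(23) = mex{0,3,2,3,2} = 1
G(24) = mex{1,4,3,2,3} = 0
G(25) = mex{0,5,4,3,2} = 1
G(26) = mex{1,0,5,4,3} = 2
G(27) = mex{2,1,0,5,4} = 3
P-positions are exactly the n with G(n) = 0.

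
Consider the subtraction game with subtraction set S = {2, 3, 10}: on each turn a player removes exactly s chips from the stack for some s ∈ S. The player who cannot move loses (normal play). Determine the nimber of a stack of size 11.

n :  0  1  2  3  4  5  6  7  8  9 10 11
G :  0  0  1  1  2  0  0  1  1  2  2  3

3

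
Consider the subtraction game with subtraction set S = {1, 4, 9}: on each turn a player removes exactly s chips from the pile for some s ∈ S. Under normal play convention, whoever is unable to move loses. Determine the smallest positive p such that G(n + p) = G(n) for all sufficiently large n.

G(0) = 0
G(1) = mex{0} = 1
G(2) = mex{1} = 0
G(3) = mex{0} = 1
G(4) = mex{1,0} = 2
G(5) = mex{2,1} = 0
G(6) = mex{0,0} = 1
G(7) = mex{1,1} = 0
G(8) = mex{0,2} = 1
G(9) = mex{1,0,0} = 2
G(10) = mex{2,1,1} = 0
G(11) = mex{0,0,0} = 1
G(12) = mex{1,1,1} = 0
G(13) = mex{0,2,2} = 1
G(14) = mex{1,0,0} = 2
G(15) = mex{2,1,1} = 0
G(n+5) = G(n) holds for n = 0,…,8 (a full window of length max(S) = 9), so the sequence is purely periodic with period 5.

5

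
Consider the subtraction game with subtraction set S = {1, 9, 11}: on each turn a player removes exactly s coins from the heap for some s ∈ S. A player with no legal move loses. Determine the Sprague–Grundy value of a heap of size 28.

G(0) = 0
G(1) = mex{0} = 1
G(2) = mex{1} = 0
G(3) = mex{0} = 1
G(4) = mex{1} = 0
G(5) = mex{0} = 1
G(6) = mex{1} = 0
G(7) = mex{0} = 1
G(8) = mex{1} = 0
G(9) = mex{0,0} = 1
G(10) = mex{1,1} = 0
G(11) = mex{0,0,0} = 1
G(12) = mex{1,1,1} = 0
G(13) = mex{0,0,0} = 1
G(14) = mex{1,1,1} = 0
G(15) = mex{0,0,0} = 1
G(16) = mex{1,1,1} = 0
G(17) = mex{0,0,0} = 1
G(18) = mex{1,1,1} = 0
G(19) = mex{0,0,0} = 1
G(20) = mex{1,1,1} = 0
G(21) = mex{0,0,0} = 1
G(22) = mex{1,1,1} = 0
G(23) = mex{0,0,0} = 1
G(24) = mex{1,1,1} = 0
G(25) = mex{0,0,0} = 1
G(26) = mex{1,1,1} = 0
G(27) = mex{0,0,0} = 1
G(28) = mex{1,1,1} = 0

0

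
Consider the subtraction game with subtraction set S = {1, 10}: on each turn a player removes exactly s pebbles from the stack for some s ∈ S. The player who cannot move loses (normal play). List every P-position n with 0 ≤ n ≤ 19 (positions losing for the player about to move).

0, 2, 4, 6, 8, 11, 13, 15, 17, 19

n :  0  1  2  3  4  5  6  7  8  9 10 11 12 13 14 15 16 17 18 19
G :  0  1  0  1  0  1  0  1  0  1  2  0  1  0  1  0  1  0  1  0
P-positions are exactly the n with G(n) = 0.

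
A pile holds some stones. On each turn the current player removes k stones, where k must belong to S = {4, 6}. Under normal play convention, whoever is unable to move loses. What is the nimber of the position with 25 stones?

G(0) = 0
G(1) = mex{} = 0
G(2) = mex{} = 0
G(3) = mex{} = 0
G(4) = mex{0} = 1
G(5) = mex{0} = 1
G(6) = mex{0,0} = 1
G(7) = mex{0,0} = 1
G(8) = mex{1,0} = 2
G(9) = mex{1,0} = 2
G(10) = mex{1,1} = 0
G(11) = mex{1,1} = 0
G(12) = mex{2,1} = 0
G(13) = mex{2,1} = 0
G(14) = mex{0,2} = 1
G(15) = mex{0,2} = 1
G(16) = mex{0,0} = 1
G(17) = mex{0,0} = 1
G(18) = mex{1,0} = 2
G(19) = mex{1,0} = 2
G(20) = mex{1,1} = 0
G(21) = mex{1,1} = 0
G(22) = mex{2,1} = 0
G(23) = mex{2,1} = 0
G(24) = mex{0,2} = 1
G(25) = mex{0,2} = 1

1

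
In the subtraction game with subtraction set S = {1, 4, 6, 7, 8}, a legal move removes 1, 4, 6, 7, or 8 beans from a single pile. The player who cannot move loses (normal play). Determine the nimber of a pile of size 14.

0

n :  0  1  2  3  4  5  6  7  8  9 10 11 12 13 14
G :  0  1  0  1  2  0  1  2  3  2  3  4  5  3  0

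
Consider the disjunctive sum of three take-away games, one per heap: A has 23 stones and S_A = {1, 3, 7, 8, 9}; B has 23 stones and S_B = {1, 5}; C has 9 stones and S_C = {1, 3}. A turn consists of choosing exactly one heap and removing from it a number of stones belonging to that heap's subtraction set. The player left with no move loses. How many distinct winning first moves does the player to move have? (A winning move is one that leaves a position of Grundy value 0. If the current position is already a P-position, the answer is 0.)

7

Heap A, S = {1, 3, 7, 8, 9}:
n :  0  1  2  3  4  5  6  7  8  9 10 11 12 13 14 15 16 17 18 19 20 21 22 23
G :  0  1  0  1  0  1  0  1  2  3  2  3  2  3  2  3  0  1  0  1  0  1  0  1
G_A(23) = 1.
Heap B, S = {1, 5}:
G(0) = 0
G(1) = mex{0} = 1
G(2) = mex{1} = 0
G(3) = mex{0} = 1
G(4) = mex{1} = 0
G(5) = mex{0,0} = 1
G(6) = mex{1,1} = 0
G(7) = mex{0,0} = 1
G(8) = mex{1,1} = 0
G(9) = mex{0,0} = 1
G(10) = mex{1,1} = 0
G(11) = mex{0,0} = 1
G(12) = mex{1,1} = 0
G(13) = mex{0,0} = 1
G(14) = mex{1,1} = 0
G(15) = mex{0,0} = 1
G(16) = mex{1,1} = 0
G(17) = mex{0,0} = 1
G(18) = mex{1,1} = 0
G(19) = mex{0,0} = 1
G(20) = mex{1,1} = 0
G(21) = mex{0,0} = 1
G(22) = mex{1,1} = 0
G(23) = mex{0,0} = 1
G_B(23) = 1.
Heap C, S = {1, 3}:
G(0) = 0
G(1) = mex{0} = 1
G(2) = mex{1} = 0
G(3) = mex{0,0} = 1
G(4) = mex{1,1} = 0
G(5) = mex{0,0} = 1
G(6) = mex{1,1} = 0
G(7) = mex{0,0} = 1
G(8) = mex{1,1} = 0
G(9) = mex{0,0} = 1
G_C(9) = 1.
Combined Grundy value = 1 ⊕ 1 ⊕ 1 = 1.
A winning move leaves total XOR = 0, i.e. changes one component's Grundy value g to g ⊕ X where X is the current total.
Heap A: need g' = 1⊕1 = 0. Options: 23−1→G=0, 23−3→G=0, 23−7→G=0, 23−8→G=3, 23−9→G=2. Hits: 3.
Heap B: need g' = 1⊕1 = 0. Options: 23−1→G=0, 23−5→G=0. Hits: 2.
Heap C: need g' = 1⊕1 = 0. Options: 9−1→G=0, 9−3→G=0. Hits: 2.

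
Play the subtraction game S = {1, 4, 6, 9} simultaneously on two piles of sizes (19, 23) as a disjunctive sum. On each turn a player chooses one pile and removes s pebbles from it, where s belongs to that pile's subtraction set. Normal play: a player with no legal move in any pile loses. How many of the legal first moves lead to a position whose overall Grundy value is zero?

All piles use S = {1, 4, 6, 9}:
n :  0  1  2  3  4  5  6  7  8  9 10 11 12 13 14 15 16 17 18 19 20 21 22 23
G :  0  1  0  1  2  0  1  0  1  2  0  1  0  1  2  0  1  0  1  2  0  1  0  1
Pile A: G(19) = 2.
Pile B: G(23) = 1.
Combined Grundy value = 2 ⊕ 1 = 3.
A winning move leaves total XOR = 0, i.e. changes one component's Grundy value g to g ⊕ X where X is the current total.
Pile A: need g' = 2⊕3 = 1. Options: 19−1→G=1, 19−4→G=0, 19−6→G=1, 19−9→G=0. Hits: 2.
Pile B: need g' = 1⊕3 = 2. Options: 23−1→G=0, 23−4→G=2, 23−6→G=0, 23−9→G=2. Hits: 2.

4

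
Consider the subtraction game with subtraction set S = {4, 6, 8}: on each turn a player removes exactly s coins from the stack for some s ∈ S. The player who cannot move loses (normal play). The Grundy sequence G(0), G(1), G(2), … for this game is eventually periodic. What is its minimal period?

12

n :  0  1  2  3  4  5  6  7  8  9 10 11 12 13 14 15 16 17 18 19 20 21 22 23 24 25
G :  0  0  0  0  1  1  1  1  2  2  2  2  0  0  0  0  1  1  1  1  2  2  2  2  0  0
G(n+12) = G(n) holds for n = 0,…,7 (a full window of length max(S) = 8), so the sequence is purely periodic with period 12.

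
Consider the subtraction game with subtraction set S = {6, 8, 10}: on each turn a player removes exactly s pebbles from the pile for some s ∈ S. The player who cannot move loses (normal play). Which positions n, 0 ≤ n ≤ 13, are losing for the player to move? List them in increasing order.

0, 1, 2, 3, 4, 5

G(0) = 0
G(1) = mex{} = 0
G(2) = mex{} = 0
G(3) = mex{} = 0
G(4) = mex{} = 0
G(5) = mex{} = 0
G(6) = mex{0} = 1
G(7) = mex{0} = 1
G(8) = mex{0,0} = 1
G(9) = mex{0,0} = 1
G(10) = mex{0,0,0} = 1
G(11) = mex{0,0,0} = 1
G(12) = mex{1,0,0} = 2
G(13) = mex{1,0,0} = 2
P-positions are exactly the n with G(n) = 0.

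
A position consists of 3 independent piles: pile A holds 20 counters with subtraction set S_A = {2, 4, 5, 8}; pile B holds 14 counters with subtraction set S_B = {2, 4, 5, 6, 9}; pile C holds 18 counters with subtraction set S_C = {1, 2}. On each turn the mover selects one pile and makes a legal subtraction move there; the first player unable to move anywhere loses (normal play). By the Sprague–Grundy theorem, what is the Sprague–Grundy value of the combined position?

1

Pile A, S = {2, 4, 5, 8}:
G(0) = 0
G(1) = mex{} = 0
G(2) = mex{0} = 1
G(3) = mex{0} = 1
G(4) = mex{1,0} = 2
G(5) = mex{1,0,0} = 2
G(6) = mex{2,1,0} = 3
G(7) = mex{2,1,1} = 0
G(8) = mex{3,2,1,0} = 4
G(9) = mex{0,2,2,0} = 1
G(10) = mex{4,3,2,1} = 0
G(11) = mex{1,0,3,1} = 2
G(12) = mex{0,4,0,2} = 1
G(13) = mex{2,1,4,2} = 0
G(14) = mex{1,0,1,3} = 2
G(15) = mex{0,2,0,0} = 1
G(16) = mex{2,1,2,4} = 0
G(17) = mex{1,0,1,1} = 2
G(18) = mex{0,2,0,0} = 1
G(19) = mex{2,1,2,2} = 0
G(20) = mex{1,0,1,1} = 2
G_A(20) = 2.
Pile B, S = {2, 4, 5, 6, 9}:
G(0) = 0
G(1) = mex{} = 0
G(2) = mex{0} = 1
G(3) = mex{0} = 1
G(4) = mex{1,0} = 2
G(5) = mex{1,0,0} = 2
G(6) = mex{2,1,0,0} = 3
G(7) = mex{2,1,1,0} = 3
G(8) = mex{3,2,1,1} = 0
G(9) = mex{3,2,2,1,0} = 4
G(10) = mex{0,3,2,2,0} = 1
G(11) = mex{4,3,3,2,1} = 0
G(12) = mex{1,0,3,3,1} = 2
G(13) = mex{0,4,0,3,2} = 1
G(14) = mex{2,1,4,0,2} = 3
G_B(14) = 3.
Pile C, S = {1, 2}:
G(0) = 0
G(1) = mex{0} = 1
G(2) = mex{1,0} = 2
G(3) = mex{2,1} = 0
G(4) = mex{0,2} = 1
G(5) = mex{1,0} = 2
G(6) = mex{2,1} = 0
G(7) = mex{0,2} = 1
G(8) = mex{1,0} = 2
G(9) = mex{2,1} = 0
G(10) = mex{0,2} = 1
G(11) = mex{1,0} = 2
G(12) = mex{2,1} = 0
G(13) = mex{0,2} = 1
G(14) = mex{1,0} = 2
G(15) = mex{2,1} = 0
G(16) = mex{0,2} = 1
G(17) = mex{1,0} = 2
G(18) = mex{2,1} = 0
G_C(18) = 0.
Combined Grundy value = 2 ⊕ 3 ⊕ 0 = 1.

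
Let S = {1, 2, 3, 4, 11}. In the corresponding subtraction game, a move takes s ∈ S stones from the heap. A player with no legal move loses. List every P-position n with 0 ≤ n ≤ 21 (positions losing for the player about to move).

n :  0  1  2  3  4  5  6  7  8  9 10 11 12 13 14 15 16 17 18 19 20 21
G :  0  1  2  3  4  0  1  2  3  4  0  1  2  3  4  0  1  2  3  4  0  1
P-positions are exactly the n with G(n) = 0.

0, 5, 10, 15, 20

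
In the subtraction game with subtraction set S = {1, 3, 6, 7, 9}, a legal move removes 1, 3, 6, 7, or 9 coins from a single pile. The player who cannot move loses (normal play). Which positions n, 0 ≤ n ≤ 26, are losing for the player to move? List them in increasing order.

0, 2, 4, 12, 14, 16, 24, 26

G(0) = 0
G(1) = mex{0} = 1
G(2) = mex{1} = 0
G(3) = mex{0,0} = 1
G(4) = mex{1,1} = 0
G(5) = mex{0,0} = 1
G(6) = mex{1,1,0} = 2
G(7) = mex{2,0,1,0} = 3
G(8) = mex{3,1,0,1} = 2
G(9) = mex{2,2,1,0,0} = 3
G(10) = mex{3,3,0,1,1} = 2
G(11) = mex{2,2,1,0,0} = 3
G(12) = mex{3,3,2,1,1} = 0
G(13) = mex{0,2,3,2,0} = 1
G(14) = mex{1,3,2,3,1} = 0
G(15) = mex{0,0,3,2,2} = 1
G(16) = mex{1,1,2,3,3} = 0
G(17) = mex{0,0,3,2,2} = 1
G(18) = mex{1,1,0,3,3} = 2
G(19) = mex{2,0,1,0,2} = 3
G(20) = mex{3,1,0,1,3} = 2
G(21) = mex{2,2,1,0,0} = 3
G(22) = mex{3,3,0,1,1} = 2
G(23) = mex{2,2,1,0,0} = 3
G(24) = mex{3,3,2,1,1} = 0
G(25) = mex{0,2,3,2,0} = 1
G(26) = mex{1,3,2,3,1} = 0
P-positions are exactly the n with G(n) = 0.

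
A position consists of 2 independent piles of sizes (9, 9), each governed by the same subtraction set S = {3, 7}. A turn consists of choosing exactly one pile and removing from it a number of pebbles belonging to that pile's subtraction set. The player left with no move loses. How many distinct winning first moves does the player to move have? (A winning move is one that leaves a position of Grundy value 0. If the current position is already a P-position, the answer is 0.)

All piles use S = {3, 7}:
n : 0 1 2 3 4 5 6 7 8 9
G : 0 0 0 1 1 1 0 2 2 1
Pile A: G(9) = 1.
Pile B: G(9) = 1.
Combined Grundy value = 1 ⊕ 1 = 0.
A winning move leaves total XOR = 0, i.e. changes one component's Grundy value g to g ⊕ X where X is the current total.
Pile A: target g' = 1⊕0 = 1, but every legal move changes the Grundy value (mex property), so 0 moves.
Pile B: target g' = 1⊕0 = 1, but every legal move changes the Grundy value (mex property), so 0 moves.

0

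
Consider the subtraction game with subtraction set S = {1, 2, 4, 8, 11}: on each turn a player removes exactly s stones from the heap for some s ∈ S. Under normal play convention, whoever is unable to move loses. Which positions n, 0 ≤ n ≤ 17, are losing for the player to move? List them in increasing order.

G(0) = 0
G(1) = mex{0} = 1
G(2) = mex{1,0} = 2
G(3) = mex{2,1} = 0
G(4) = mex{0,2,0} = 1
G(5) = mex{1,0,1} = 2
G(6) = mex{2,1,2} = 0
G(7) = mex{0,2,0} = 1
G(8) = mex{1,0,1,0} = 2
G(9) = mex{2,1,2,1} = 0
G(10) = mex{0,2,0,2} = 1
G(11) = mex{1,0,1,0,0} = 2
G(12) = mex{2,1,2,1,1} = 0
G(13) = mex{0,2,0,2,2} = 1
G(14) = mex{1,0,1,0,0} = 2
G(15) = mex{2,1,2,1,1} = 0
G(16) = mex{0,2,0,2,2} = 1
G(17) = mex{1,0,1,0,0} = 2
P-positions are exactly the n with G(n) = 0.

0, 3, 6, 9, 12, 15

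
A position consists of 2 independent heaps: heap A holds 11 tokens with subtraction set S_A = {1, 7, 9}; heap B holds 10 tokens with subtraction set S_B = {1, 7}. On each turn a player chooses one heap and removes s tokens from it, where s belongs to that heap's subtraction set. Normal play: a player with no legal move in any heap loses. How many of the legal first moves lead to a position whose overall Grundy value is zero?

Heap A, S = {1, 7, 9}:
G(0) = 0
G(1) = mex{0} = 1
G(2) = mex{1} = 0
G(3) = mex{0} = 1
G(4) = mex{1} = 0
G(5) = mex{0} = 1
G(6) = mex{1} = 0
G(7) = mex{0,0} = 1
G(8) = mex{1,1} = 0
G(9) = mex{0,0,0} = 1
G(10) = mex{1,1,1} = 0
G(11) = mex{0,0,0} = 1
G_A(11) = 1.
Heap B, S = {1, 7}:
n :  0  1  2  3  4  5  6  7  8  9 10
G :  0  1  0  1  0  1  0  1  0  1  0
G_B(10) = 0.
Combined Grundy value = 1 ⊕ 0 = 1.
A winning move leaves total XOR = 0, i.e. changes one component's Grundy value g to g ⊕ X where X is the current total.
Heap A: need g' = 1⊕1 = 0. Options: 11−1→G=0, 11−7→G=0, 11−9→G=0. Hits: 3.
Heap B: need g' = 0⊕1 = 1. Options: 10−1→G=1, 10−7→G=1. Hits: 2.

5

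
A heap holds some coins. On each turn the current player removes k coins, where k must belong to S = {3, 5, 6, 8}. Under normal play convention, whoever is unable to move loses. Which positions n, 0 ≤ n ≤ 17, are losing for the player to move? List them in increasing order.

n :  0  1  2  3  4  5  6  7  8  9 10 11 12 13 14 15 16 17
G :  0  0  0  1  1  1  2  2  2  3  3  0  0  0  1  1  1  2
P-positions are exactly the n with G(n) = 0.

0, 1, 2, 11, 12, 13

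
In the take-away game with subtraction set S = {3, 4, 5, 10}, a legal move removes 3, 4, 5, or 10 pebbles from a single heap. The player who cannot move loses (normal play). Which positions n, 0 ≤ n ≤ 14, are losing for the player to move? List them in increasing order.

G(0) = 0
G(1) = mex{} = 0
G(2) = mex{} = 0
G(3) = mex{0} = 1
G(4) = mex{0,0} = 1
G(5) = mex{0,0,0} = 1
G(6) = mex{1,0,0} = 2
G(7) = mex{1,1,0} = 2
G(8) = mex{1,1,1} = 0
G(9) = mex{2,1,1} = 0
G(10) = mex{2,2,1,0} = 3
G(11) = mex{0,2,2,0} = 1
G(12) = mex{0,0,2,0} = 1
G(13) = mex{3,0,0,1} = 2
G(14) = mex{1,3,0,1} = 2
P-positions are exactly the n with G(n) = 0.

0, 1, 2, 8, 9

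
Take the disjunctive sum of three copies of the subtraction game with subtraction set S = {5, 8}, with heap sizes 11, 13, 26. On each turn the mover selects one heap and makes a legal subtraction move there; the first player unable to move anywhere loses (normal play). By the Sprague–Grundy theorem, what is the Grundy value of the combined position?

2

All heaps use S = {5, 8}:
n :  0  1  2  3  4  5  6  7  8  9 10 11 12 13 14 15 16 17 18 19 20 21 22 23 24 25 26
G :  0  0  0  0  0  1  1  1  1  1  2  2  2  0  0  0  0  0  1  1  1  1  1  2  2  2  0
Heap A: G(11) = 2.
Heap B: G(13) = 0.
Heap C: G(26) = 0.
Combined Grundy value = 2 ⊕ 0 ⊕ 0 = 2.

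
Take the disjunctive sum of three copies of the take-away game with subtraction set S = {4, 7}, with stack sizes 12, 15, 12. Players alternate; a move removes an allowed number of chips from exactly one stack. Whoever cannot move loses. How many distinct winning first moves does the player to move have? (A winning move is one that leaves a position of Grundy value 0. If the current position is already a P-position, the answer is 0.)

All stacks use S = {4, 7}:
G(0) = 0
G(1) = mex{} = 0
G(2) = mex{} = 0
G(3) = mex{} = 0
G(4) = mex{0} = 1
G(5) = mex{0} = 1
G(6) = mex{0} = 1
G(7) = mex{0,0} = 1
G(8) = mex{1,0} = 2
G(9) = mex{1,0} = 2
G(10) = mex{1,0} = 2
G(11) = mex{1,1} = 0
G(12) = mex{2,1} = 0
G(13) = mex{2,1} = 0
G(14) = mex{2,1} = 0
G(15) = mex{0,2} = 1
Stack A: G(12) = 0.
Stack B: G(15) = 1.
Stack C: G(12) = 0.
Combined Grundy value = 0 ⊕ 1 ⊕ 0 = 1.
A winning move leaves total XOR = 0, i.e. changes one component's Grundy value g to g ⊕ X where X is the current total.
Stack A: need g' = 0⊕1 = 1. Options: 12−4→G=2, 12−7→G=1. Hits: 1.
Stack B: need g' = 1⊕1 = 0. Options: 15−4→G=0, 15−7→G=2. Hits: 1.
Stack C: need g' = 0⊕1 = 1. Options: 12−4→G=2, 12−7→G=1. Hits: 1.

3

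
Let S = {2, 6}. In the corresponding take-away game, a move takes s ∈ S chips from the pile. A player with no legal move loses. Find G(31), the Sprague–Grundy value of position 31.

n :  0  1  2  3  4  5  6  7  8  9 10 11 12 13 14 15 16 17 18 19 20 21 22 23 24 25 26 27 28 29 30 31
G :  0  0  1  1  0  0  1  1  0  0  1  1  0  0  1  1  0  0  1  1  0  0  1  1  0  0  1  1  0  0  1  1

1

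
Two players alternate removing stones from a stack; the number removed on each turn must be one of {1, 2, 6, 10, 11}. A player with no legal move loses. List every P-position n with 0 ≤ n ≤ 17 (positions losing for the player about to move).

n :  0  1  2  3  4  5  6  7  8  9 10 11 12 13 14 15 16 17
G :  0  1  2  0  1  2  3  0  1  2  3  4  0  1  2  0  1  2
P-positions are exactly the n with G(n) = 0.

0, 3, 7, 12, 15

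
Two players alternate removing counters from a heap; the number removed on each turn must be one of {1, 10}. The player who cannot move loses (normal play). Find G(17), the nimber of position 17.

0

n :  0  1  2  3  4  5  6  7  8  9 10 11 12 13 14 15 16 17
G :  0  1  0  1  0  1  0  1  0  1  2  0  1  0  1  0  1  0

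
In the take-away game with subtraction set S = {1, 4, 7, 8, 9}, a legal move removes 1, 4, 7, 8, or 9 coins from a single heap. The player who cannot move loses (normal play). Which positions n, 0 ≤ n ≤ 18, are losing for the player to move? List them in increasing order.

0, 2, 5, 15, 17

n :  0  1  2  3  4  5  6  7  8  9 10 11 12 13 14 15 16 17 18
G :  0  1  0  1  2  0  1  2  3  2  3  4  5  3  4  0  1  0  1
P-positions are exactly the n with G(n) = 0.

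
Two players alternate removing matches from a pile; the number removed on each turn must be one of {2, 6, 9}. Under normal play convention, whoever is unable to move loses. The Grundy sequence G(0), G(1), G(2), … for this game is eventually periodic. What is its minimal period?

G(0) = 0
G(1) = mex{} = 0
G(2) = mex{0} = 1
G(3) = mex{0} = 1
G(4) = mex{1} = 0
G(5) = mex{1} = 0
G(6) = mex{0,0} = 1
G(7) = mex{0,0} = 1
G(8) = mex{1,1} = 0
G(9) = mex{1,1,0} = 2
G(10) = mex{0,0,0} = 1
G(11) = mex{2,0,1} = 3
G(12) = mex{1,1,1} = 0
G(13) = mex{3,1,0} = 2
G(14) = mex{0,0,0} = 1
G(15) = mex{2,2,1} = 0
G(16) = mex{1,1,1} = 0
G(17) = mex{0,3,0} = 1
G(18) = mex{0,0,2} = 1
G(19) = mex{1,2,1} = 0
G(20) = mex{1,1,3} = 0
G(21) = mex{0,0,0} = 1
G(22) = mex{0,0,2} = 1
G(23) = mex{1,1,1} = 0
G(24) = mex{1,1,0} = 2
G(25) = mex{0,0,0} = 1
G(26) = mex{2,0,1} = 3
G(27) = mex{1,1,1} = 0
G(28) = mex{3,1,0} = 2
G(29) = mex{0,0,0} = 1
G(30) = mex{2,2,1} = 0
G(31) = mex{1,1,1} = 0
G(n+15) = G(n) holds for n = 0,…,8 (a full window of length max(S) = 9), so the sequence is purely periodic with period 15.

15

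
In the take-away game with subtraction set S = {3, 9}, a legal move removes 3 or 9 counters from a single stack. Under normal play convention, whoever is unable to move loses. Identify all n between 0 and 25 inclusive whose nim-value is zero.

0, 1, 2, 6, 7, 8, 12, 13, 14, 18, 19, 20, 24, 25

n :  0  1  2  3  4  5  6  7  8  9 10 11 12 13 14 15 16 17 18 19 20 21 22 23 24 25
G :  0  0  0  1  1  1  0  0  0  1  1  1  0  0  0  1  1  1  0  0  0  1  1  1  0  0
P-positions are exactly the n with G(n) = 0.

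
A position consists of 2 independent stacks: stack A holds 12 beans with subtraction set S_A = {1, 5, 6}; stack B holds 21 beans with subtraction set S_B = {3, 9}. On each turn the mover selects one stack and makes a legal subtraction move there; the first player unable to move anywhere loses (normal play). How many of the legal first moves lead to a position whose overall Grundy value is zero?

0

Stack A, S = {1, 5, 6}:
n :  0  1  2  3  4  5  6  7  8  9 10 11 12
G :  0  1  0  1  0  1  2  3  2  3  2  0  1
G_A(12) = 1.
Stack B, S = {3, 9}:
n :  0  1  2  3  4  5  6  7  8  9 10 11 12 13 14 15 16 17 18 19 20 21
G :  0  0  0  1  1  1  0  0  0  1  1  1  0  0  0  1  1  1  0  0  0  1
G_B(21) = 1.
Combined Grundy value = 1 ⊕ 1 = 0.
A winning move leaves total XOR = 0, i.e. changes one component's Grundy value g to g ⊕ X where X is the current total.
Stack A: target g' = 1⊕0 = 1, but every legal move changes the Grundy value (mex property), so 0 moves.
Stack B: target g' = 1⊕0 = 1, but every legal move changes the Grundy value (mex property), so 0 moves.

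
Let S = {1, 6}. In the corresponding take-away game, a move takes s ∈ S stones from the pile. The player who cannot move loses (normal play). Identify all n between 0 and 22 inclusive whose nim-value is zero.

G(0) = 0
G(1) = mex{0} = 1
G(2) = mex{1} = 0
G(3) = mex{0} = 1
G(4) = mex{1} = 0
G(5) = mex{0} = 1
G(6) = mex{1,0} = 2
G(7) = mex{2,1} = 0
G(8) = mex{0,0} = 1
G(9) = mex{1,1} = 0
G(10) = mex{0,0} = 1
G(11) = mex{1,1} = 0
G(12) = mex{0,2} = 1
G(13) = mex{1,0} = 2
G(14) = mex{2,1} = 0
G(15) = mex{0,0} = 1
G(16) = mex{1,1} = 0
G(17) = mex{0,0} = 1
G(18) = mex{1,1} = 0
G(19) = mex{0,2} = 1
G(20) = mex{1,0} = 2
G(21) = mex{2,1} = 0
G(22) = mex{0,0} = 1
P-positions are exactly the n with G(n) = 0.

0, 2, 4, 7, 9, 11, 14, 16, 18, 21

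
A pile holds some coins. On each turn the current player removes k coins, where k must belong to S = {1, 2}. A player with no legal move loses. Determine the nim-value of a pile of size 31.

1

G(0) = 0
G(1) = mex{0} = 1
G(2) = mex{1,0} = 2
G(3) = mex{2,1} = 0
G(4) = mex{0,2} = 1
G(5) = mex{1,0} = 2
G(6) = mex{2,1} = 0
G(7) = mex{0,2} = 1
G(8) = mex{1,0} = 2
G(9) = mex{2,1} = 0
G(10) = mex{0,2} = 1
G(11) = mex{1,0} = 2
G(12) = mex{2,1} = 0
G(13) = mex{0,2} = 1
G(14) = mex{1,0} = 2
G(15) = mex{2,1} = 0
G(16) = mex{0,2} = 1
G(17) = mex{1,0} = 2
G(18) = mex{2,1} = 0
G(19) = mex{0,2} = 1
G(20) = mex{1,0} = 2
G(21) = mex{2,1} = 0
G(22) = mex{0,2} = 1
G(23) = mex{1,0} = 2
G(24) = mex{2,1} = 0
G(25) = mex{0,2} = 1
G(26) = mex{1,0} = 2
G(27) = mex{2,1} = 0
G(28) = mex{0,2} = 1
G(29) = mex{1,0} = 2
G(30) = mex{2,1} = 0
G(31) = mex{0,2} = 1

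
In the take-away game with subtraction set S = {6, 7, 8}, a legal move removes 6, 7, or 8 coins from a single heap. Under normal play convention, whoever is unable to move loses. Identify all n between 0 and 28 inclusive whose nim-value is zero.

0, 1, 2, 3, 4, 5, 14, 15, 16, 17, 18, 19, 28

n :  0  1  2  3  4  5  6  7  8  9 10 11 12 13 14 15 16 17 18 19 20 21 22 23 24 25 26 27 28
G :  0  0  0  0  0  0  1  1  1  1  1  1  2  2  0  0  0  0  0  0  1  1  1  1  1  1  2  2  0
P-positions are exactly the n with G(n) = 0.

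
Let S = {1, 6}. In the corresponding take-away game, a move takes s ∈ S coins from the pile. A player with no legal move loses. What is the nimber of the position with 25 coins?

0

n :  0  1  2  3  4  5  6  7  8  9 10 11 12 13 14 15 16 17 18 19 20 21 22 23 24 25
G :  0  1  0  1  0  1  2  0  1  0  1  0  1  2  0  1  0  1  0  1  2  0  1  0  1  0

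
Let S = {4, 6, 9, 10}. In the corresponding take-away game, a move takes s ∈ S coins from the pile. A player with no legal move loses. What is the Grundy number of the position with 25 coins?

2

G(0) = 0
G(1) = mex{} = 0
G(2) = mex{} = 0
G(3) = mex{} = 0
G(4) = mex{0} = 1
G(5) = mex{0} = 1
G(6) = mex{0,0} = 1
G(7) = mex{0,0} = 1
G(8) = mex{1,0} = 2
G(9) = mex{1,0,0} = 2
G(10) = mex{1,1,0,0} = 2
G(11) = mex{1,1,0,0} = 2
G(12) = mex{2,1,0,0} = 3
G(13) = mex{2,1,1,0} = 3
G(14) = mex{2,2,1,1} = 0
G(15) = mex{2,2,1,1} = 0
G(16) = mex{3,2,1,1} = 0
G(17) = mex{3,2,2,1} = 0
G(18) = mex{0,3,2,2} = 1
G(19) = mex{0,3,2,2} = 1
G(20) = mex{0,0,2,2} = 1
G(21) = mex{0,0,3,2} = 1
G(22) = mex{1,0,3,3} = 2
G(23) = mex{1,0,0,3} = 2
G(24) = mex{1,1,0,0} = 2
G(25) = mex{1,1,0,0} = 2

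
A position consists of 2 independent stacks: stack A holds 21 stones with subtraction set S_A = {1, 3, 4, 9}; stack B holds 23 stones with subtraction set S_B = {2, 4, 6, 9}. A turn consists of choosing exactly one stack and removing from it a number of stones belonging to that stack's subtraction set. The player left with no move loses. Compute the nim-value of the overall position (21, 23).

Stack A, S = {1, 3, 4, 9}:
n :  0  1  2  3  4  5  6  7  8  9 10 11 12 13 14 15 16 17 18 19 20 21
G :  0  1  0  1  2  3  2  0  1  4  3  2  0  1  0  1  2  3  2  0  1  4
G_A(21) = 4.
Stack B, S = {2, 4, 6, 9}:
n :  0  1  2  3  4  5  6  7  8  9 10 11 12 13 14 15 16 17 18 19 20 21 22 23
G :  0  0  1  1  2  2  3  3  0  4  1  0  2  1  3  2  0  3  1  0  2  1  3  2
G_B(23) = 2.
Combined Grundy value = 4 ⊕ 2 = 6.

6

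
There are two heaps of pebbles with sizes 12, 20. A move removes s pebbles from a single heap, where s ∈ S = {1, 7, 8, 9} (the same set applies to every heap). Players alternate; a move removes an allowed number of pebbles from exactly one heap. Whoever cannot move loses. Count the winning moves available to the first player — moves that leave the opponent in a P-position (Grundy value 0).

All heaps use S = {1, 7, 8, 9}:
n :  0  1  2  3  4  5  6  7  8  9 10 11 12 13 14 15 16 17 18 19 20
G :  0  1  0  1  0  1  0  1  2  3  2  3  2  3  2  3  0  1  0  1  0
Heap A: G(12) = 2.
Heap B: G(20) = 0.
Combined Grundy value = 2 ⊕ 0 = 2.
A winning move leaves total XOR = 0, i.e. changes one component's Grundy value g to g ⊕ X where X is the current total.
Heap A: need g' = 2⊕2 = 0. Options: 12−1→G=3, 12−7→G=1, 12−8→G=0, 12−9→G=1. Hits: 1.
Heap B: need g' = 0⊕2 = 2. Options: 20−1→G=1, 20−7→G=3, 20−8→G=2, 20−9→G=3. Hits: 1.

2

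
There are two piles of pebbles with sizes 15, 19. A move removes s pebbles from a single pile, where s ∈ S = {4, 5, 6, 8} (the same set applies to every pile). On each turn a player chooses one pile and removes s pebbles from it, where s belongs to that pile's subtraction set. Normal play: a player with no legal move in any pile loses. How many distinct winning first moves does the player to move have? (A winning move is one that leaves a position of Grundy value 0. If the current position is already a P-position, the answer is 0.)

4

All piles use S = {4, 5, 6, 8}:
n :  0  1  2  3  4  5  6  7  8  9 10 11 12 13 14 15 16 17 18 19
G :  0  0  0  0  1  1  1  1  2  2  2  2  0  0  0  0  1  1  1  1
Pile A: G(15) = 0.
Pile B: G(19) = 1.
Combined Grundy value = 0 ⊕ 1 = 1.
A winning move leaves total XOR = 0, i.e. changes one component's Grundy value g to g ⊕ X where X is the current total.
Pile A: need g' = 0⊕1 = 1. Options: 15−4→G=2, 15−5→G=2, 15−6→G=2, 15−8→G=1. Hits: 1.
Pile B: need g' = 1⊕1 = 0. Options: 19−4→G=0, 19−5→G=0, 19−6→G=0, 19−8→G=2. Hits: 3.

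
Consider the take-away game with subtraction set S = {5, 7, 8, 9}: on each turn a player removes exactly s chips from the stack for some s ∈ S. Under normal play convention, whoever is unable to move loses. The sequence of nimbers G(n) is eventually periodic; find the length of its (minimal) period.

14

n :  0  1  2  3  4  5  6  7  8  9 10 11 12 13 14 15 16 17 18 19 20 21 22 23 24 25 26 27 28 29
G :  0  0  0  0  0  1  1  1  1  1  2  2  2  2  0  0  0  0  0  1  1  1  1  1  2  2  2  2  0  0
G(n+14) = G(n) holds for n = 0,…,8 (a full window of length max(S) = 9), so the sequence is purely periodic with period 14.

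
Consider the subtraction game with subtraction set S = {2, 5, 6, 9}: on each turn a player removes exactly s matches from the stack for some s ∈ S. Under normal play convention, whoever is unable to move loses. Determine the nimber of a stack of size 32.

1

n :  0  1  2  3  4  5  6  7  8  9 10 11 12 13 14 15 16 17 18 19 20 21 22 23 24 25 26 27 28 29 30 31 32
G :  0  0  1  1  0  2  1  3  0  2  1  0  0  1  1  0  2  1  3  0  2  1  0  0  1  1  0  2  1  3  0  2  1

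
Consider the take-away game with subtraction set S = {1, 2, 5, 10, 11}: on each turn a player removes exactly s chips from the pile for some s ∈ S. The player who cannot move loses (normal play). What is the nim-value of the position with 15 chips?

n :  0  1  2  3  4  5  6  7  8  9 10 11 12 13 14 15
G :  0  1  2  0  1  2  0  1  2  0  1  2  0  1  2  0

0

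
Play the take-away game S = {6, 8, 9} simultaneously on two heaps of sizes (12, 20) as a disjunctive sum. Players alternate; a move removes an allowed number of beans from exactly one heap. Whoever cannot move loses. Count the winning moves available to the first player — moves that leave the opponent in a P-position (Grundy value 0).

All heaps use S = {6, 8, 9}:
G(0) = 0
G(1) = mex{} = 0
G(2) = mex{} = 0
G(3) = mex{} = 0
G(4) = mex{} = 0
G(5) = mex{} = 0
G(6) = mex{0} = 1
G(7) = mex{0} = 1
G(8) = mex{0,0} = 1
G(9) = mex{0,0,0} = 1
G(10) = mex{0,0,0} = 1
G(11) = mex{0,0,0} = 1
G(12) = mex{1,0,0} = 2
G(13) = mex{1,0,0} = 2
G(14) = mex{1,1,0} = 2
G(15) = mex{1,1,1} = 0
G(16) = mex{1,1,1} = 0
G(17) = mex{1,1,1} = 0
G(18) = mex{2,1,1} = 0
G(19) = mex{2,1,1} = 0
G(20) = mex{2,2,1} = 0
Heap A: G(12) = 2.
Heap B: G(20) = 0.
Combined Grundy value = 2 ⊕ 0 = 2.
A winning move leaves total XOR = 0, i.e. changes one component's Grundy value g to g ⊕ X where X is the current total.
Heap A: need g' = 2⊕2 = 0. Options: 12−6→G=1, 12−8→G=0, 12−9→G=0. Hits: 2.
Heap B: need g' = 0⊕2 = 2. Options: 20−6→G=2, 20−8→G=2, 20−9→G=1. Hits: 2.

4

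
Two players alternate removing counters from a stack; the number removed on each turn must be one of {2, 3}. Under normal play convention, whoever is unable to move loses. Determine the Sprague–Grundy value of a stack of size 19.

2

n :  0  1  2  3  4  5  6  7  8  9 10 11 12 13 14 15 16 17 18 19
G :  0  0  1  1  2  0  0  1  1  2  0  0  1  1  2  0  0  1  1  2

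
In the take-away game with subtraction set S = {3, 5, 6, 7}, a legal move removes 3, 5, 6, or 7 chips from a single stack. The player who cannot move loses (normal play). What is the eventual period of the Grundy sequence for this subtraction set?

10

G(0) = 0
G(1) = mex{} = 0
G(2) = mex{} = 0
G(3) = mex{0} = 1
G(4) = mex{0} = 1
G(5) = mex{0,0} = 1
G(6) = mex{1,0,0} = 2
G(7) = mex{1,0,0,0} = 2
G(8) = mex{1,1,0,0} = 2
G(9) = mex{2,1,1,0} = 3
G(10) = mex{2,1,1,1} = 0
G(11) = mex{2,2,1,1} = 0
G(12) = mex{3,2,2,1} = 0
G(13) = mex{0,2,2,2} = 1
G(14) = mex{0,3,2,2} = 1
G(15) = mex{0,0,3,2} = 1
G(16) = mex{1,0,0,3} = 2
G(17) = mex{1,0,0,0} = 2
G(18) = mex{1,1,0,0} = 2
G(19) = mex{2,1,1,0} = 3
G(20) = mex{2,1,1,1} = 0
G(21) = mex{2,2,1,1} = 0
G(n+10) = G(n) holds for n = 0,…,6 (a full window of length max(S) = 7), so the sequence is purely periodic with period 10.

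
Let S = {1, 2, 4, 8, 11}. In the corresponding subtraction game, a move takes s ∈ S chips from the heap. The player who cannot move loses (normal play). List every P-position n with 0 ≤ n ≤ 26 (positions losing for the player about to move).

0, 3, 6, 9, 12, 15, 18, 21, 24

G(0) = 0
G(1) = mex{0} = 1
G(2) = mex{1,0} = 2
G(3) = mex{2,1} = 0
G(4) = mex{0,2,0} = 1
G(5) = mex{1,0,1} = 2
G(6) = mex{2,1,2} = 0
G(7) = mex{0,2,0} = 1
G(8) = mex{1,0,1,0} = 2
G(9) = mex{2,1,2,1} = 0
G(10) = mex{0,2,0,2} = 1
G(11) = mex{1,0,1,0,0} = 2
G(12) = mex{2,1,2,1,1} = 0
G(13) = mex{0,2,0,2,2} = 1
G(14) = mex{1,0,1,0,0} = 2
G(15) = mex{2,1,2,1,1} = 0
G(16) = mex{0,2,0,2,2} = 1
G(17) = mex{1,0,1,0,0} = 2
G(18) = mex{2,1,2,1,1} = 0
G(19) = mex{0,2,0,2,2} = 1
G(20) = mex{1,0,1,0,0} = 2
G(21) = mex{2,1,2,1,1} = 0
G(22) = mex{0,2,0,2,2} = 1
G(23) = mex{1,0,1,0,0} = 2
G(24) = mex{2,1,2,1,1} = 0
G(25) = mex{0,2,0,2,2} = 1
G(26) = mex{1,0,1,0,0} = 2
P-positions are exactly the n with G(n) = 0.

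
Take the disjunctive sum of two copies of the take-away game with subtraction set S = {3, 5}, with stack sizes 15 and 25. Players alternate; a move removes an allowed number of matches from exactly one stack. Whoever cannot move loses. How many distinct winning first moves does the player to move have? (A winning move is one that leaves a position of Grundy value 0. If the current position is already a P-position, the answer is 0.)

All stacks use S = {3, 5}:
G(0) = 0
G(1) = mex{} = 0
G(2) = mex{} = 0
G(3) = mex{0} = 1
G(4) = mex{0} = 1
G(5) = mex{0,0} = 1
G(6) = mex{1,0} = 2
G(7) = mex{1,0} = 2
G(8) = mex{1,1} = 0
G(9) = mex{2,1} = 0
G(10) = mex{2,1} = 0
G(11) = mex{0,2} = 1
G(12) = mex{0,2} = 1
G(13) = mex{0,0} = 1
G(14) = mex{1,0} = 2
G(15) = mex{1,0} = 2
G(16) = mex{1,1} = 0
G(17) = mex{2,1} = 0
G(18) = mex{2,1} = 0
G(19) = mex{0,2} = 1
G(20) = mex{0,2} = 1
G(21) = mex{0,0} = 1
G(22) = mex{1,0} = 2
G(23) = mex{1,0} = 2
G(24) = mex{1,1} = 0
G(25) = mex{2,1} = 0
Stack A: G(15) = 2.
Stack B: G(25) = 0.
Combined Grundy value = 2 ⊕ 0 = 2.
A winning move leaves total XOR = 0, i.e. changes one component's Grundy value g to g ⊕ X where X is the current total.
Stack A: need g' = 2⊕2 = 0. Options: 15−3→G=1, 15−5→G=0. Hits: 1.
Stack B: need g' = 0⊕2 = 2. Options: 25−3→G=2, 25−5→G=1. Hits: 1.

2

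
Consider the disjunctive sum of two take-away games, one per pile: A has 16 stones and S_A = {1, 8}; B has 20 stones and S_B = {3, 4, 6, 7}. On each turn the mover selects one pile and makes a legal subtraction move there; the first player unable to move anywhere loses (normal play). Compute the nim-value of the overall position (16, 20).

1

Pile A, S = {1, 8}:
n :  0  1  2  3  4  5  6  7  8  9 10 11 12 13 14 15 16
G :  0  1  0  1  0  1  0  1  2  0  1  0  1  0  1  0  1
G_A(16) = 1.
Pile B, S = {3, 4, 6, 7}:
n :  0  1  2  3  4  5  6  7  8  9 10 11 12 13 14 15 16 17 18 19 20
G :  0  0  0  1  1  1  2  2  2  3  0  0  0  1  1  1  2  2  2  3  0
G_B(20) = 0.
Combined Grundy value = 1 ⊕ 0 = 1.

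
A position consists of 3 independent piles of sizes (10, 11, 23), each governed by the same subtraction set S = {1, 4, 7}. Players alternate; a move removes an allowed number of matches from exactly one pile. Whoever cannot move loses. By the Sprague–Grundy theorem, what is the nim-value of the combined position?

3

All piles use S = {1, 4, 7}:
G(0) = 0
G(1) = mex{0} = 1
G(2) = mex{1} = 0
G(3) = mex{0} = 1
G(4) = mex{1,0} = 2
G(5) = mex{2,1} = 0
G(6) = mex{0,0} = 1
G(7) = mex{1,1,0} = 2
G(8) = mex{2,2,1} = 0
G(9) = mex{0,0,0} = 1
G(10) = mex{1,1,1} = 0
G(11) = mex{0,2,2} = 1
G(12) = mex{1,0,0} = 2
G(13) = mex{2,1,1} = 0
G(14) = mex{0,0,2} = 1
G(15) = mex{1,1,0} = 2
G(16) = mex{2,2,1} = 0
G(17) = mex{0,0,0} = 1
G(18) = mex{1,1,1} = 0
G(19) = mex{0,2,2} = 1
G(20) = mex{1,0,0} = 2
G(21) = mex{2,1,1} = 0
G(22) = mex{0,0,2} = 1
G(23) = mex{1,1,0} = 2
Pile A: G(10) = 0.
Pile B: G(11) = 1.
Pile C: G(23) = 2.
Combined Grundy value = 0 ⊕ 1 ⊕ 2 = 3.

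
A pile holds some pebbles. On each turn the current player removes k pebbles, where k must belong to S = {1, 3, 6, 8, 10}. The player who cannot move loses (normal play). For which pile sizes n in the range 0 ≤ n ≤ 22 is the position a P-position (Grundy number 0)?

0, 2, 4, 9, 11, 13, 18, 20, 22

n :  0  1  2  3  4  5  6  7  8  9 10 11 12 13 14 15 16 17 18 19 20 21 22
G :  0  1  0  1  0  1  2  3  2  0  1  0  1  0  1  2  3  2  0  1  0  1  0
P-positions are exactly the n with G(n) = 0.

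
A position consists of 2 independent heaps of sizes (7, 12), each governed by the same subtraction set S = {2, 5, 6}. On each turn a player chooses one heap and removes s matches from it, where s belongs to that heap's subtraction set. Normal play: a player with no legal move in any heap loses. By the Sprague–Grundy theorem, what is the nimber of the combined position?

3

All heaps use S = {2, 5, 6}:
n :  0  1  2  3  4  5  6  7  8  9 10 11 12
G :  0  0  1  1  0  2  1  3  0  2  1  0  0
Heap A: G(7) = 3.
Heap B: G(12) = 0.
Combined Grundy value = 3 ⊕ 0 = 3.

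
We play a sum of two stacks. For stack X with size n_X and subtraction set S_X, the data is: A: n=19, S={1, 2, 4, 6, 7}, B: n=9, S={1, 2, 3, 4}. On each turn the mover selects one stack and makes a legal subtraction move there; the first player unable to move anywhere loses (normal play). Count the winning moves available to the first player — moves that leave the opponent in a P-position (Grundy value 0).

2

Stack A, S = {1, 2, 4, 6, 7}:
G(0) = 0
G(1) = mex{0} = 1
G(2) = mex{1,0} = 2
G(3) = mex{2,1} = 0
G(4) = mex{0,2,0} = 1
G(5) = mex{1,0,1} = 2
G(6) = mex{2,1,2,0} = 3
G(7) = mex{3,2,0,1,0} = 4
G(8) = mex{4,3,1,2,1} = 0
G(9) = mex{0,4,2,0,2} = 1
G(10) = mex{1,0,3,1,0} = 2
G(11) = mex{2,1,4,2,1} = 0
G(12) = mex{0,2,0,3,2} = 1
G(13) = mex{1,0,1,4,3} = 2
G(14) = mex{2,1,2,0,4} = 3
G(15) = mex{3,2,0,1,0} = 4
G(16) = mex{4,3,1,2,1} = 0
G(17) = mex{0,4,2,0,2} = 1
G(18) = mex{1,0,3,1,0} = 2
G(19) = mex{2,1,4,2,1} = 0
G_A(19) = 0.
Stack B, S = {1, 2, 3, 4}:
G(0) = 0
G(1) = mex{0} = 1
G(2) = mex{1,0} = 2
G(3) = mex{2,1,0} = 3
G(4) = mex{3,2,1,0} = 4
G(5) = mex{4,3,2,1} = 0
G(6) = mex{0,4,3,2} = 1
G(7) = mex{1,0,4,3} = 2
G(8) = mex{2,1,0,4} = 3
G(9) = mex{3,2,1,0} = 4
G_B(9) = 4.
Combined Grundy value = 0 ⊕ 4 = 4.
A winning move leaves total XOR = 0, i.e. changes one component's Grundy value g to g ⊕ X where X is the current total.
Stack A: need g' = 0⊕4 = 4. Options: 19−1→G=2, 19−2→G=1, 19−4→G=4, 19−6→G=2, 19−7→G=1. Hits: 1.
Stack B: need g' = 4⊕4 = 0. Options: 9−1→G=3, 9−2→G=2, 9−3→G=1, 9−4→G=0. Hits: 1.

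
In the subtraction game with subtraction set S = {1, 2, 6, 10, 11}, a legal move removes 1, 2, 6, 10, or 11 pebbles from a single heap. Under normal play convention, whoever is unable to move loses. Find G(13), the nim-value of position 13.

n :  0  1  2  3  4  5  6  7  8  9 10 11 12 13
G :  0  1  2  0  1  2  3  0  1  2  3  4  0  1

1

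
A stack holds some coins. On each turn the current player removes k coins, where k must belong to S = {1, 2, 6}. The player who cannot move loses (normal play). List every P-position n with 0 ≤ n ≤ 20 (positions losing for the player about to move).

n :  0  1  2  3  4  5  6  7  8  9 10 11 12 13 14 15 16 17 18 19 20
G :  0  1  2  0  1  2  3  0  1  2  0  1  2  3  0  1  2  0  1  2  3
P-positions are exactly the n with G(n) = 0.

0, 3, 7, 10, 14, 17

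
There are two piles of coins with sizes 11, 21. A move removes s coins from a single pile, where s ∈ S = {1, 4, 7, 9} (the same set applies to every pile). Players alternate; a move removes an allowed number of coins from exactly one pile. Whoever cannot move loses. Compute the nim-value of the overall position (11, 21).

All piles use S = {1, 4, 7, 9}:
G(0) = 0
G(1) = mex{0} = 1
G(2) = mex{1} = 0
G(3) = mex{0} = 1
G(4) = mex{1,0} = 2
G(5) = mex{2,1} = 0
G(6) = mex{0,0} = 1
G(7) = mex{1,1,0} = 2
G(8) = mex{2,2,1} = 0
G(9) = mex{0,0,0,0} = 1
G(10) = mex{1,1,1,1} = 0
G(11) = mex{0,2,2,0} = 1
G(12) = mex{1,0,0,1} = 2
G(13) = mex{2,1,1,2} = 0
G(14) = mex{0,0,2,0} = 1
G(15) = mex{1,1,0,1} = 2
G(16) = mex{2,2,1,2} = 0
G(17) = mex{0,0,0,0} = 1
G(18) = mex{1,1,1,1} = 0
G(19) = mex{0,2,2,0} = 1
G(20) = mex{1,0,0,1} = 2
G(21) = mex{2,1,1,2} = 0
Pile A: G(11) = 1.
Pile B: G(21) = 0.
Combined Grundy value = 1 ⊕ 0 = 1.

1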